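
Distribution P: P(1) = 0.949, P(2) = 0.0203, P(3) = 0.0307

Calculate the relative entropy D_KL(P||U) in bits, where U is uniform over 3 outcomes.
1.2449 bits

U(i) = 1/3 for all i

D_KL(P||U) = Σ P(x) log₂(P(x) / (1/3))
           = Σ P(x) log₂(P(x)) + log₂(3)
           = log₂(3) - H(P)

H(P) = -Σ P(x) log₂(P(x)):
  -P(1)·log₂(P(1)) = -(0.949)·log₂(0.949) = 0.07167
  -P(2)·log₂(P(2)) = -(0.0203)·log₂(0.0203) = 0.11413
  -P(3)·log₂(P(3)) = -(0.0307)·log₂(0.0307) = 0.15429
H(P) = 0.07167 + 0.11413 + 0.15429 = 0.34009 bits

log₂(3) = 1.58496 bits

D_KL(P||U) = 1.58496 - 0.34009 = 1.24487 ≈ 1.2449 bits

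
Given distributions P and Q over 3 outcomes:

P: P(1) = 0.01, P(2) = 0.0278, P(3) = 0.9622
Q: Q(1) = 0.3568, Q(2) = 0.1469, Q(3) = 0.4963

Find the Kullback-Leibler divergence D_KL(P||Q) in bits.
0.8007 bits

D_KL(P||Q) = Σ P(x) log₂(P(x)/Q(x))

Computing term by term:
  P(1)·log₂(P(1)/Q(1)) = 0.01·log₂(0.01/0.3568) = -0.05157
  P(2)·log₂(P(2)/Q(2)) = 0.0278·log₂(0.0278/0.1469) = -0.06677
  P(3)·log₂(P(3)/Q(3)) = 0.9622·log₂(0.9622/0.4963) = 0.91902

D_KL(P||Q) = -0.05157 - 0.06677 + 0.91902 = 0.80068 ≈ 0.8007 bits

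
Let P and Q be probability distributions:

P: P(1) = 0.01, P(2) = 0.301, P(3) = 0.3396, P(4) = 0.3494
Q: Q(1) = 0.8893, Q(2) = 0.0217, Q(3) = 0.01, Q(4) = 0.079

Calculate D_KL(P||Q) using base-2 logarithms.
3.5538 bits

D_KL(P||Q) = Σ P(x) log₂(P(x)/Q(x))

Computing term by term:
  P(1)·log₂(P(1)/Q(1)) = 0.01·log₂(0.01/0.8893) = -0.06475
  P(2)·log₂(P(2)/Q(2)) = 0.301·log₂(0.301/0.0217) = 1.14199
  P(3)·log₂(P(3)/Q(3)) = 0.3396·log₂(0.3396/0.01) = 1.72713
  P(4)·log₂(P(4)/Q(4)) = 0.3494·log₂(0.3494/0.079) = 0.74945

D_KL(P||Q) = -0.06475 + 1.14199 + 1.72713 + 0.74945 = 3.55382 ≈ 3.5538 bits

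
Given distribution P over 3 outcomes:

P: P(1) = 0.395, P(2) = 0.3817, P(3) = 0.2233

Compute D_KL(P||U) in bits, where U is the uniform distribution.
0.0423 bits

U(i) = 1/3 for all i

D_KL(P||U) = Σ P(x) log₂(P(x) / (1/3))
           = Σ P(x) log₂(P(x)) + log₂(3)
           = log₂(3) - H(P)

H(P) = -Σ P(x) log₂(P(x)):
  -P(1)·log₂(P(1)) = -(0.395)·log₂(0.395) = 0.52933
  -P(2)·log₂(P(2)) = -(0.3817)·log₂(0.3817) = 0.53037
  -P(3)·log₂(P(3)) = -(0.2233)·log₂(0.2233) = 0.48299
H(P) = 0.52933 + 0.53037 + 0.48299 = 1.54269 bits

log₂(3) = 1.58496 bits

D_KL(P||U) = 1.58496 - 1.54269 = 0.04227 ≈ 0.0423 bits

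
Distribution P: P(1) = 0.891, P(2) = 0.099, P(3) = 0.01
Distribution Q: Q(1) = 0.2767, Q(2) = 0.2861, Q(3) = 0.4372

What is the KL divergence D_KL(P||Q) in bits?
1.2971 bits

D_KL(P||Q) = Σ P(x) log₂(P(x)/Q(x))

Computing term by term:
  P(1)·log₂(P(1)/Q(1)) = 0.891·log₂(0.891/0.2767) = 1.50321
  P(2)·log₂(P(2)/Q(2)) = 0.099·log₂(0.099/0.2861) = -0.15157
  P(3)·log₂(P(3)/Q(3)) = 0.01·log₂(0.01/0.4372) = -0.05450

D_KL(P||Q) = 1.50321 - 0.15157 - 0.05450 = 1.29714 ≈ 1.2971 bits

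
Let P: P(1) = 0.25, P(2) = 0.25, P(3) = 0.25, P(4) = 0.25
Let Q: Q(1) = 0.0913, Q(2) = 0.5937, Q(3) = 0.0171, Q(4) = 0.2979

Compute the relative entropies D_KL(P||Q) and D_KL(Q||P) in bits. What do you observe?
D_KL(P||Q) = 0.9556 bits, D_KL(Q||P) = 0.6173 bits. The two directions give different values (D_KL(P||Q) exceeds D_KL(Q||P) by 0.3383 bits): KL divergence is asymmetric.

D_KL(P||Q) = Σ P(x) log₂(P(x)/Q(x))

Computing term by term:
  P(1)·log₂(P(1)/Q(1)) = 0.25·log₂(0.25/0.0913) = 0.36331
  P(2)·log₂(P(2)/Q(2)) = 0.25·log₂(0.25/0.5937) = -0.31195
  P(3)·log₂(P(3)/Q(3)) = 0.25·log₂(0.25/0.0171) = 0.96746
  P(4)·log₂(P(4)/Q(4)) = 0.25·log₂(0.25/0.2979) = -0.06323

D_KL(P||Q) = 0.36331 - 0.31195 + 0.96746 - 0.06323 = 0.95559 ≈ 0.9556 bits

D_KL(Q||P) = Σ Q(x) log₂(Q(x)/P(x))

Computing term by term:
  Q(1)·log₂(Q(1)/P(1)) = 0.0913·log₂(0.0913/0.25) = -0.13268
  Q(2)·log₂(Q(2)/P(2)) = 0.5937·log₂(0.5937/0.25) = 0.74082
  Q(3)·log₂(Q(3)/P(3)) = 0.0171·log₂(0.0171/0.25) = -0.06617
  Q(4)·log₂(Q(4)/P(4)) = 0.2979·log₂(0.2979/0.25) = 0.07534

D_KL(Q||P) = -0.13268 + 0.74082 - 0.06617 + 0.07534 = 0.61731 ≈ 0.6173 bits

These are NOT equal (difference: 0.3383 bits). KL divergence is asymmetric: D_KL(P||Q) ≠ D_KL(Q||P) in general.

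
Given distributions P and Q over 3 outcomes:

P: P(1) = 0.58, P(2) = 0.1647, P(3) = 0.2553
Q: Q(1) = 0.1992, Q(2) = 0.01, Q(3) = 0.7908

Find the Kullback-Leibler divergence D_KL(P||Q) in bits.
1.1435 bits

D_KL(P||Q) = Σ P(x) log₂(P(x)/Q(x))

Computing term by term:
  P(1)·log₂(P(1)/Q(1)) = 0.58·log₂(0.58/0.1992) = 0.89426
  P(2)·log₂(P(2)/Q(2)) = 0.1647·log₂(0.1647/0.01) = 0.66568
  P(3)·log₂(P(3)/Q(3)) = 0.2553·log₂(0.2553/0.7908) = -0.41642

D_KL(P||Q) = 0.89426 + 0.66568 - 0.41642 = 1.14352 ≈ 1.1435 bits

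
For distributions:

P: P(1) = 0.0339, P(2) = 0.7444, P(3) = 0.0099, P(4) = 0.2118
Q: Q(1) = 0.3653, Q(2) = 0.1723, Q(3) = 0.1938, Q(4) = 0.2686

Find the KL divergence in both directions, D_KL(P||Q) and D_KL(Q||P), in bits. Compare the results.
D_KL(P||Q) = 1.3402 bits, D_KL(Q||P) = 1.8128 bits. D_KL(Q||P) is larger than D_KL(P||Q) by 0.4726 bits; the two directions differ.

D_KL(P||Q) = Σ P(x) log₂(P(x)/Q(x))

Computing term by term:
  P(1)·log₂(P(1)/Q(1)) = 0.0339·log₂(0.0339/0.3653) = -0.11627
  P(2)·log₂(P(2)/Q(2)) = 0.7444·log₂(0.7444/0.1723) = 1.57154
  P(3)·log₂(P(3)/Q(3)) = 0.0099·log₂(0.0099/0.1938) = -0.04248
  P(4)·log₂(P(4)/Q(4)) = 0.2118·log₂(0.2118/0.2686) = -0.07260

D_KL(P||Q) = -0.11627 + 1.57154 - 0.04248 - 0.07260 = 1.34019 ≈ 1.3402 bits

D_KL(Q||P) = Σ Q(x) log₂(Q(x)/P(x))

Computing term by term:
  Q(1)·log₂(Q(1)/P(1)) = 0.3653·log₂(0.3653/0.0339) = 1.25288
  Q(2)·log₂(Q(2)/P(2)) = 0.1723·log₂(0.1723/0.7444) = -0.36375
  Q(3)·log₂(Q(3)/P(3)) = 0.1938·log₂(0.1938/0.0099) = 0.83160
  Q(4)·log₂(Q(4)/P(4)) = 0.2686·log₂(0.2686/0.2118) = 0.09206

D_KL(Q||P) = 1.25288 - 0.36375 + 0.83160 + 0.09206 = 1.81279 ≈ 1.8128 bits

These are NOT equal (difference: 0.4726 bits). KL divergence is asymmetric: D_KL(P||Q) ≠ D_KL(Q||P) in general.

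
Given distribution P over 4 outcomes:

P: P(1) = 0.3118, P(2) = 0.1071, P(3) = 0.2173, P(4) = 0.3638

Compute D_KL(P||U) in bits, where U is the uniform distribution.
0.1213 bits

U(i) = 1/4 for all i

D_KL(P||U) = Σ P(x) log₂(P(x) / (1/4))
           = Σ P(x) log₂(P(x)) + log₂(4)
           = log₂(4) - H(P)

H(P) = -Σ P(x) log₂(P(x)):
  -P(1)·log₂(P(1)) = -(0.3118)·log₂(0.3118) = 0.52423
  -P(2)·log₂(P(2)) = -(0.1071)·log₂(0.1071) = 0.34518
  -P(3)·log₂(P(3)) = -(0.2173)·log₂(0.2173) = 0.47855
  -P(4)·log₂(P(4)) = -(0.3638)·log₂(0.3638) = 0.53071
H(P) = 0.52423 + 0.34518 + 0.47855 + 0.53071 = 1.87867 bits

log₂(4) = 2.00000 bits

D_KL(P||U) = 2.00000 - 1.87867 = 0.12133 ≈ 0.1213 bits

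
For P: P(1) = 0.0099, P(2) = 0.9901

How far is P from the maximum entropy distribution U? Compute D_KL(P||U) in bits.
0.9199 bits

U(i) = 1/2 for all i

D_KL(P||U) = Σ P(x) log₂(P(x) / (1/2))
           = Σ P(x) log₂(P(x)) + log₂(2)
           = log₂(2) - H(P)

H(P) = -Σ P(x) log₂(P(x)):
  -P(1)·log₂(P(1)) = -(0.0099)·log₂(0.0099) = 0.06592
  -P(2)·log₂(P(2)) = -(0.9901)·log₂(0.9901) = 0.01421
H(P) = 0.06592 + 0.01421 = 0.08013 bits

log₂(2) = 1.00000 bits

D_KL(P||U) = 1.00000 - 0.08013 = 0.91987 ≈ 0.9199 bits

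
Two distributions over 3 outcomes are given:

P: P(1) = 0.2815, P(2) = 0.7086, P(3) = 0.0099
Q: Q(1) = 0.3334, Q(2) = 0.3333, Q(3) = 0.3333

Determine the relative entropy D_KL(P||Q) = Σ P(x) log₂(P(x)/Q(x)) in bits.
0.6521 bits

D_KL(P||Q) = Σ P(x) log₂(P(x)/Q(x))

Computing term by term:
  P(1)·log₂(P(1)/Q(1)) = 0.2815·log₂(0.2815/0.3334) = -0.06872
  P(2)·log₂(P(2)/Q(2)) = 0.7086·log₂(0.7086/0.3333) = 0.77106
  P(3)·log₂(P(3)/Q(3)) = 0.0099·log₂(0.0099/0.3333) = -0.05023

D_KL(P||Q) = -0.06872 + 0.77106 - 0.05023 = 0.65211 ≈ 0.6521 bits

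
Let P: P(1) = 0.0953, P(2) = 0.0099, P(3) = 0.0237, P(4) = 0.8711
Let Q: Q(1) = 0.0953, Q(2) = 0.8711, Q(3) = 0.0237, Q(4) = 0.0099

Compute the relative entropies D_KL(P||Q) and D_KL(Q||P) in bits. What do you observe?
D_KL(P||Q) = 5.5627 bits, D_KL(Q||P) = 5.5627 bits. The two directions give the same value here, because Q is a self-inverse relabeling of P; in general KL divergence is asymmetric.

D_KL(P||Q) = Σ P(x) log₂(P(x)/Q(x))

Computing term by term:
  P(1)·log₂(P(1)/Q(1)) = 0.0953·log₂(0.0953/0.0953) = 0.00000
  P(2)·log₂(P(2)/Q(2)) = 0.0099·log₂(0.0099/0.8711) = -0.06395
  P(3)·log₂(P(3)/Q(3)) = 0.0237·log₂(0.0237/0.0237) = 0.00000
  P(4)·log₂(P(4)/Q(4)) = 0.8711·log₂(0.8711/0.0099) = 5.62667

D_KL(P||Q) = 0.00000 - 0.06395 + 0.00000 + 5.62667 = 5.56272 ≈ 5.5627 bits

D_KL(Q||P) = Σ Q(x) log₂(Q(x)/P(x))

Computing term by term:
  Q(1)·log₂(Q(1)/P(1)) = 0.0953·log₂(0.0953/0.0953) = 0.00000
  Q(2)·log₂(Q(2)/P(2)) = 0.8711·log₂(0.8711/0.0099) = 5.62667
  Q(3)·log₂(Q(3)/P(3)) = 0.0237·log₂(0.0237/0.0237) = 0.00000
  Q(4)·log₂(Q(4)/P(4)) = 0.0099·log₂(0.0099/0.8711) = -0.06395

D_KL(Q||P) = 0.00000 + 5.62667 + 0.00000 - 0.06395 = 5.56272 ≈ 5.5627 bits

These ARE equal here. Q is P with outcomes relabeled (Q(2) = P(4), Q(4) = P(2)) by a relabeling that is its own inverse, so the two sums contain exactly the same terms in a different order. This is a special case — KL divergence is not symmetric in general: D_KL(P||Q) ≠ D_KL(Q||P) for most P, Q.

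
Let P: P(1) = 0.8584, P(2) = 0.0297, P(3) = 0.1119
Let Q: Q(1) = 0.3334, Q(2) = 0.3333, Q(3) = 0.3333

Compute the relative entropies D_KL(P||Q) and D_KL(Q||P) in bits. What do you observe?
D_KL(P||Q) = 0.8914 bits, D_KL(Q||P) = 1.2326 bits. The two directions give different values (D_KL(Q||P) exceeds D_KL(P||Q) by 0.3412 bits): KL divergence is asymmetric.

D_KL(P||Q) = Σ P(x) log₂(P(x)/Q(x))

Computing term by term:
  P(1)·log₂(P(1)/Q(1)) = 0.8584·log₂(0.8584/0.3334) = 1.17120
  P(2)·log₂(P(2)/Q(2)) = 0.0297·log₂(0.0297/0.3333) = -0.10360
  P(3)·log₂(P(3)/Q(3)) = 0.1119·log₂(0.1119/0.3333) = -0.17620

D_KL(P||Q) = 1.17120 - 0.10360 - 0.17620 = 0.89140 ≈ 0.8914 bits

D_KL(Q||P) = Σ Q(x) log₂(Q(x)/P(x))

Computing term by term:
  Q(1)·log₂(Q(1)/P(1)) = 0.3334·log₂(0.3334/0.8584) = -0.45489
  Q(2)·log₂(Q(2)/P(2)) = 0.3333·log₂(0.3333/0.0297) = 1.16265
  Q(3)·log₂(Q(3)/P(3)) = 0.3333·log₂(0.3333/0.1119) = 0.52482

D_KL(Q||P) = -0.45489 + 1.16265 + 0.52482 = 1.23258 ≈ 1.2326 bits

These are NOT equal (difference: 0.3412 bits). KL divergence is asymmetric: D_KL(P||Q) ≠ D_KL(Q||P) in general.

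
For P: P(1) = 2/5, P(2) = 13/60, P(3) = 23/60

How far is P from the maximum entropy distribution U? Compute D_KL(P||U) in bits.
0.0479 bits

U(i) = 1/3 for all i

D_KL(P||U) = Σ P(x) log₂(P(x) / (1/3))
           = Σ P(x) log₂(P(x)) + log₂(3)
           = log₂(3) - H(P)

H(P) = -Σ P(x) log₂(P(x)):
  -P(1)·log₂(P(1)) = -(2/5)·log₂(2/5) = 0.52877
  -P(2)·log₂(P(2)) = -(13/60)·log₂(13/60) = 0.47806
  -P(3)·log₂(P(3)) = -(23/60)·log₂(23/60) = 0.53028
H(P) = 0.52877 + 0.47806 + 0.53028 = 1.53711 bits

log₂(3) = 1.58496 bits

D_KL(P||U) = 1.58496 - 1.53711 = 0.04785 ≈ 0.0479 bits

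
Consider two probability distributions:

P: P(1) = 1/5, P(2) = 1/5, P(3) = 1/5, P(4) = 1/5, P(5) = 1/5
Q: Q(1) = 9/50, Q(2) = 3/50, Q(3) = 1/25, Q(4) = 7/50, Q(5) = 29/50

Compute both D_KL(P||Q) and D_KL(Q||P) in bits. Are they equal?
D_KL(P||Q) = 0.6379 bits, D_KL(Q||P) = 0.5944 bits. No, they are not equal.

D_KL(P||Q) = Σ P(x) log₂(P(x)/Q(x))

Computing term by term:
  P(1)·log₂(P(1)/Q(1)) = (1/5)·log₂((1/5)/(9/50)) = 0.03040
  P(2)·log₂(P(2)/Q(2)) = (1/5)·log₂((1/5)/(3/50)) = 0.34739
  P(3)·log₂(P(3)/Q(3)) = (1/5)·log₂((1/5)/(1/25)) = 0.46439
  P(4)·log₂(P(4)/Q(4)) = (1/5)·log₂((1/5)/(7/50)) = 0.10291
  P(5)·log₂(P(5)/Q(5)) = (1/5)·log₂((1/5)/(29/50)) = -0.30721

D_KL(P||Q) = 0.03040 + 0.34739 + 0.46439 + 0.10291 - 0.30721 = 0.63788 ≈ 0.6379 bits

D_KL(Q||P) = Σ Q(x) log₂(Q(x)/P(x))

Computing term by term:
  Q(1)·log₂(Q(1)/P(1)) = (9/50)·log₂((9/50)/(1/5)) = -0.02736
  Q(2)·log₂(Q(2)/P(2)) = (3/50)·log₂((3/50)/(1/5)) = -0.10422
  Q(3)·log₂(Q(3)/P(3)) = (1/25)·log₂((1/25)/(1/5)) = -0.09288
  Q(4)·log₂(Q(4)/P(4)) = (7/50)·log₂((7/50)/(1/5)) = -0.07204
  Q(5)·log₂(Q(5)/P(5)) = (29/50)·log₂((29/50)/(1/5)) = 0.89091

D_KL(Q||P) = -0.02736 - 0.10422 - 0.09288 - 0.07204 + 0.89091 = 0.59441 ≈ 0.5944 bits

These are NOT equal (difference: 0.0435 bits). KL divergence is asymmetric: D_KL(P||Q) ≠ D_KL(Q||P) in general.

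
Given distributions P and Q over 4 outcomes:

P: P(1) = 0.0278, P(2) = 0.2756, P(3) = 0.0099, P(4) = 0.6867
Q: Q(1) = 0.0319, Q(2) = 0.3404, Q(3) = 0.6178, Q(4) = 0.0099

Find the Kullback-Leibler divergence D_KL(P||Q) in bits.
4.0514 bits

D_KL(P||Q) = Σ P(x) log₂(P(x)/Q(x))

Computing term by term:
  P(1)·log₂(P(1)/Q(1)) = 0.0278·log₂(0.0278/0.0319) = -0.00552
  P(2)·log₂(P(2)/Q(2)) = 0.2756·log₂(0.2756/0.3404) = -0.08396
  P(3)·log₂(P(3)/Q(3)) = 0.0099·log₂(0.0099/0.6178) = -0.05904
  P(4)·log₂(P(4)/Q(4)) = 0.6867·log₂(0.6867/0.0099) = 4.19993

D_KL(P||Q) = -0.00552 - 0.08396 - 0.05904 + 4.19993 = 4.05141 ≈ 4.0514 bits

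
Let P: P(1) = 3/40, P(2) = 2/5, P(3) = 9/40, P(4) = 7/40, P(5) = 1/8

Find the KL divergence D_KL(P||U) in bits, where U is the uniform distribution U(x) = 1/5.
0.2136 bits

U(i) = 1/5 for all i

D_KL(P||U) = Σ P(x) log₂(P(x) / (1/5))
           = Σ P(x) log₂(P(x)) + log₂(5)
           = log₂(5) - H(P)

H(P) = -Σ P(x) log₂(P(x)):
  -P(1)·log₂(P(1)) = -(3/40)·log₂(3/40) = 0.28027
  -P(2)·log₂(P(2)) = -(2/5)·log₂(2/5) = 0.52877
  -P(3)·log₂(P(3)) = -(9/40)·log₂(9/40) = 0.48420
  -P(4)·log₂(P(4)) = -(7/40)·log₂(7/40) = 0.44005
  -P(5)·log₂(P(5)) = -(1/8)·log₂(1/8) = 0.37500
H(P) = 0.28027 + 0.52877 + 0.48420 + 0.44005 + 0.37500 = 2.10829 bits

log₂(5) = 2.32193 bits

D_KL(P||U) = 2.32193 - 2.10829 = 0.21364 ≈ 0.2136 bits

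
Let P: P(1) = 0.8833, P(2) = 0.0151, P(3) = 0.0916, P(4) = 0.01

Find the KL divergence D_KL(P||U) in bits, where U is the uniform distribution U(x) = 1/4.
1.3682 bits

U(i) = 1/4 for all i

D_KL(P||U) = Σ P(x) log₂(P(x) / (1/4))
           = Σ P(x) log₂(P(x)) + log₂(4)
           = log₂(4) - H(P)

H(P) = -Σ P(x) log₂(P(x)):
  -P(1)·log₂(P(1)) = -(0.8833)·log₂(0.8833) = 0.15813
  -P(2)·log₂(P(2)) = -(0.0151)·log₂(0.0151) = 0.09134
  -P(3)·log₂(P(3)) = -(0.0916)·log₂(0.0916) = 0.31588
  -P(4)·log₂(P(4)) = -(0.01)·log₂(0.01) = 0.06644
H(P) = 0.15813 + 0.09134 + 0.31588 + 0.06644 = 0.63179 bits

log₂(4) = 2.00000 bits

D_KL(P||U) = 2.00000 - 0.63179 = 1.36821 ≈ 1.3682 bits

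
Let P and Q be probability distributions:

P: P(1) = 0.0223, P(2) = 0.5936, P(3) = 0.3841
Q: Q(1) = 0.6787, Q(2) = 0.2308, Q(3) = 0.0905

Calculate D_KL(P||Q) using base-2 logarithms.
1.5001 bits

D_KL(P||Q) = Σ P(x) log₂(P(x)/Q(x))

Computing term by term:
  P(1)·log₂(P(1)/Q(1)) = 0.0223·log₂(0.0223/0.6787) = -0.10989
  P(2)·log₂(P(2)/Q(2)) = 0.5936·log₂(0.5936/0.2308) = 0.80899
  P(3)·log₂(P(3)/Q(3)) = 0.3841·log₂(0.3841/0.0905) = 0.80104

D_KL(P||Q) = -0.10989 + 0.80899 + 0.80104 = 1.50014 ≈ 1.5001 bits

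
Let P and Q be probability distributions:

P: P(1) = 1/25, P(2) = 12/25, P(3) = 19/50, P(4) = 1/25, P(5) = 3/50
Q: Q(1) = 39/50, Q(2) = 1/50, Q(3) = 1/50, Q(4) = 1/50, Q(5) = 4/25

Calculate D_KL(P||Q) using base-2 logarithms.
3.5987 bits

D_KL(P||Q) = Σ P(x) log₂(P(x)/Q(x))

Computing term by term:
  P(1)·log₂(P(1)/Q(1)) = (1/25)·log₂((1/25)/(39/50)) = -0.17142
  P(2)·log₂(P(2)/Q(2)) = (12/25)·log₂((12/25)/(1/50)) = 2.20078
  P(3)·log₂(P(3)/Q(3)) = (19/50)·log₂((19/50)/(1/50)) = 1.61421
  P(4)·log₂(P(4)/Q(4)) = (1/25)·log₂((1/25)/(1/50)) = 0.04000
  P(5)·log₂(P(5)/Q(5)) = (3/50)·log₂((3/50)/(4/25)) = -0.08490

D_KL(P||Q) = -0.17142 + 2.20078 + 1.61421 + 0.04000 - 0.08490 = 3.59867 ≈ 3.5987 bits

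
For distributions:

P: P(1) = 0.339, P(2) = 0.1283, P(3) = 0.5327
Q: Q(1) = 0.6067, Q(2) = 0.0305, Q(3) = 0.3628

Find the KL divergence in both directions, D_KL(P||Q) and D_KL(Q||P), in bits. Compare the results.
D_KL(P||Q) = 0.2765 bits, D_KL(Q||P) = 0.2452 bits. D_KL(P||Q) is larger than D_KL(Q||P) by 0.0313 bits; the two directions differ.

D_KL(P||Q) = Σ P(x) log₂(P(x)/Q(x))

Computing term by term:
  P(1)·log₂(P(1)/Q(1)) = 0.339·log₂(0.339/0.6067) = -0.28466
  P(2)·log₂(P(2)/Q(2)) = 0.1283·log₂(0.1283/0.0305) = 0.26592
  P(3)·log₂(P(3)/Q(3)) = 0.5327·log₂(0.5327/0.3628) = 0.29520

D_KL(P||Q) = -0.28466 + 0.26592 + 0.29520 = 0.27646 ≈ 0.2765 bits

D_KL(Q||P) = Σ Q(x) log₂(Q(x)/P(x))

Computing term by term:
  Q(1)·log₂(Q(1)/P(1)) = 0.6067·log₂(0.6067/0.339) = 0.50944
  Q(2)·log₂(Q(2)/P(2)) = 0.0305·log₂(0.0305/0.1283) = -0.06322
  Q(3)·log₂(Q(3)/P(3)) = 0.3628·log₂(0.3628/0.5327) = -0.20105

D_KL(Q||P) = 0.50944 - 0.06322 - 0.20105 = 0.24517 ≈ 0.2452 bits

These are NOT equal (difference: 0.0313 bits). KL divergence is asymmetric: D_KL(P||Q) ≠ D_KL(Q||P) in general.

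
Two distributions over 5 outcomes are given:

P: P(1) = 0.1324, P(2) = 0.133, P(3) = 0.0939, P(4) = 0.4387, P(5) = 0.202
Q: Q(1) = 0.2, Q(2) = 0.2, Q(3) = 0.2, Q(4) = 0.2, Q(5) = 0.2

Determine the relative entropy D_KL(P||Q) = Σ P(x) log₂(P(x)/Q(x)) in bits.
0.2406 bits

D_KL(P||Q) = Σ P(x) log₂(P(x)/Q(x))

Computing term by term:
  P(1)·log₂(P(1)/Q(1)) = 0.1324·log₂(0.1324/0.2) = -0.07879
  P(2)·log₂(P(2)/Q(2)) = 0.133·log₂(0.133/0.2) = -0.07828
  P(3)·log₂(P(3)/Q(3)) = 0.0939·log₂(0.0939/0.2) = -0.10243
  P(4)·log₂(P(4)/Q(4)) = 0.4387·log₂(0.4387/0.2) = 0.49715
  P(5)·log₂(P(5)/Q(5)) = 0.202·log₂(0.202/0.2) = 0.00290

D_KL(P||Q) = -0.07879 - 0.07828 - 0.10243 + 0.49715 + 0.00290 = 0.24055 ≈ 0.2406 bits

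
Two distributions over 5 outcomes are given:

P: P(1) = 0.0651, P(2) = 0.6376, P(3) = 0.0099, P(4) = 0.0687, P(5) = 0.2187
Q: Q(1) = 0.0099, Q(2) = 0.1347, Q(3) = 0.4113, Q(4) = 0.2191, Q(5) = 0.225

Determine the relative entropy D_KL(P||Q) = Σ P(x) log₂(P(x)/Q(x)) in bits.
1.4298 bits

D_KL(P||Q) = Σ P(x) log₂(P(x)/Q(x))

Computing term by term:
  P(1)·log₂(P(1)/Q(1)) = 0.0651·log₂(0.0651/0.0099) = 0.17689
  P(2)·log₂(P(2)/Q(2)) = 0.6376·log₂(0.6376/0.1347) = 1.43007
  P(3)·log₂(P(3)/Q(3)) = 0.0099·log₂(0.0099/0.4113) = -0.05323
  P(4)·log₂(P(4)/Q(4)) = 0.0687·log₂(0.0687/0.2191) = -0.11495
  P(5)·log₂(P(5)/Q(5)) = 0.2187·log₂(0.2187/0.225) = -0.00896

D_KL(P||Q) = 0.17689 + 1.43007 - 0.05323 - 0.11495 - 0.00896 = 1.42982 ≈ 1.4298 bits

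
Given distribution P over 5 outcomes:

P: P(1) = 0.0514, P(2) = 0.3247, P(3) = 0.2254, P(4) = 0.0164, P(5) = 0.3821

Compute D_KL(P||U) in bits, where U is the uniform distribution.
0.4628 bits

U(i) = 1/5 for all i

D_KL(P||U) = Σ P(x) log₂(P(x) / (1/5))
           = Σ P(x) log₂(P(x)) + log₂(5)
           = log₂(5) - H(P)

H(P) = -Σ P(x) log₂(P(x)):
  -P(1)·log₂(P(1)) = -(0.0514)·log₂(0.0514) = 0.22010
  -P(2)·log₂(P(2)) = -(0.3247)·log₂(0.3247) = 0.52693
  -P(3)·log₂(P(3)) = -(0.2254)·log₂(0.2254) = 0.48448
  -P(4)·log₂(P(4)) = -(0.0164)·log₂(0.0164) = 0.09725
  -P(5)·log₂(P(5)) = -(0.3821)·log₂(0.3821) = 0.53035
H(P) = 0.22010 + 0.52693 + 0.48448 + 0.09725 + 0.53035 = 1.85911 bits

log₂(5) = 2.32193 bits

D_KL(P||U) = 2.32193 - 1.85911 = 0.46282 ≈ 0.4628 bits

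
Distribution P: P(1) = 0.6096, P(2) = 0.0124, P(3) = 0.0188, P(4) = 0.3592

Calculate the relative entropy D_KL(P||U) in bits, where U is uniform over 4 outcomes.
0.8478 bits

U(i) = 1/4 for all i

D_KL(P||U) = Σ P(x) log₂(P(x) / (1/4))
           = Σ P(x) log₂(P(x)) + log₂(4)
           = log₂(4) - H(P)

H(P) = -Σ P(x) log₂(P(x)):
  -P(1)·log₂(P(1)) = -(0.6096)·log₂(0.6096) = 0.43529
  -P(2)·log₂(P(2)) = -(0.0124)·log₂(0.0124) = 0.07854
  -P(3)·log₂(P(3)) = -(0.0188)·log₂(0.0188) = 0.10778
  -P(4)·log₂(P(4)) = -(0.3592)·log₂(0.3592) = 0.53059
H(P) = 0.43529 + 0.07854 + 0.10778 + 0.53059 = 1.15220 bits

log₂(4) = 2.00000 bits

D_KL(P||U) = 2.00000 - 1.15220 = 0.84780 ≈ 0.8478 bits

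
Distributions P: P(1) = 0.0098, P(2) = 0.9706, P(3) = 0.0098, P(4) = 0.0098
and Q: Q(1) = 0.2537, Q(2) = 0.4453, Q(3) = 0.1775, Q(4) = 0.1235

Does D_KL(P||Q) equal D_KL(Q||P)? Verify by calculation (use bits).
D_KL(P||Q) = 0.9683 bits, D_KL(Q||P) = 1.8836 bits. No — D_KL(P||Q) ≠ D_KL(Q||P) for this pair.

D_KL(P||Q) = Σ P(x) log₂(P(x)/Q(x))

Computing term by term:
  P(1)·log₂(P(1)/Q(1)) = 0.0098·log₂(0.0098/0.2537) = -0.04600
  P(2)·log₂(P(2)/Q(2)) = 0.9706·log₂(0.9706/0.4453) = 1.09105
  P(3)·log₂(P(3)/Q(3)) = 0.0098·log₂(0.0098/0.1775) = -0.04095
  P(4)·log₂(P(4)/Q(4)) = 0.0098·log₂(0.0098/0.1235) = -0.03582

D_KL(P||Q) = -0.04600 + 1.09105 - 0.04095 - 0.03582 = 0.96828 ≈ 0.9683 bits

D_KL(Q||P) = Σ Q(x) log₂(Q(x)/P(x))

Computing term by term:
  Q(1)·log₂(Q(1)/P(1)) = 0.2537·log₂(0.2537/0.0098) = 1.19092
  Q(2)·log₂(Q(2)/P(2)) = 0.4453·log₂(0.4453/0.9706) = -0.50056
  Q(3)·log₂(Q(3)/P(3)) = 0.1775·log₂(0.1775/0.0098) = 0.74175
  Q(4)·log₂(Q(4)/P(4)) = 0.1235·log₂(0.1235/0.0098) = 0.45146

D_KL(Q||P) = 1.19092 - 0.50056 + 0.74175 + 0.45146 = 1.88357 ≈ 1.8836 bits

These are NOT equal (difference: 0.9153 bits). KL divergence is asymmetric: D_KL(P||Q) ≠ D_KL(Q||P) in general.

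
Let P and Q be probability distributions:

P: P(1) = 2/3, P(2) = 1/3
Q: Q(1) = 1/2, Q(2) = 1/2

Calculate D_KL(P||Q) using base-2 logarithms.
0.0817 bits

D_KL(P||Q) = Σ P(x) log₂(P(x)/Q(x))

Computing term by term:
  P(1)·log₂(P(1)/Q(1)) = (2/3)·log₂((2/3)/(1/2)) = 0.27669
  P(2)·log₂(P(2)/Q(2)) = (1/3)·log₂((1/3)/(1/2)) = -0.19499

D_KL(P||Q) = 0.27669 - 0.19499 = 0.08170 ≈ 0.0817 bits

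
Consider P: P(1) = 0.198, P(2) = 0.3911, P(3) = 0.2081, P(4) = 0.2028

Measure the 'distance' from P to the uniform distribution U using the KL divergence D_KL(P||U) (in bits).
0.0696 bits

U(i) = 1/4 for all i

D_KL(P||U) = Σ P(x) log₂(P(x) / (1/4))
           = Σ P(x) log₂(P(x)) + log₂(4)
           = log₂(4) - H(P)

H(P) = -Σ P(x) log₂(P(x)):
  -P(1)·log₂(P(1)) = -(0.198)·log₂(0.198) = 0.46261
  -P(2)·log₂(P(2)) = -(0.3911)·log₂(0.3911) = 0.52970
  -P(3)·log₂(P(3)) = -(0.2081)·log₂(0.2081) = 0.47127
  -P(4)·log₂(P(4)) = -(0.2028)·log₂(0.2028) = 0.46682
H(P) = 0.46261 + 0.52970 + 0.47127 + 0.46682 = 1.93040 bits

log₂(4) = 2.00000 bits

D_KL(P||U) = 2.00000 - 1.93040 = 0.06960 ≈ 0.0696 bits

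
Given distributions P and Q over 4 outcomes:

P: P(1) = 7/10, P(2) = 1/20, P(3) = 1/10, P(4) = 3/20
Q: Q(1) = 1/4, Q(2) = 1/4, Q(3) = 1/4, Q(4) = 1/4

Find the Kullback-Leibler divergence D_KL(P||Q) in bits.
0.6810 bits

D_KL(P||Q) = Σ P(x) log₂(P(x)/Q(x))

Computing term by term:
  P(1)·log₂(P(1)/Q(1)) = (7/10)·log₂((7/10)/(1/4)) = 1.03980
  P(2)·log₂(P(2)/Q(2)) = (1/20)·log₂((1/20)/(1/4)) = -0.11610
  P(3)·log₂(P(3)/Q(3)) = (1/10)·log₂((1/10)/(1/4)) = -0.13219
  P(4)·log₂(P(4)/Q(4)) = (3/20)·log₂((3/20)/(1/4)) = -0.11054

D_KL(P||Q) = 1.03980 - 0.11610 - 0.13219 - 0.11054 = 0.68097 ≈ 0.6810 bits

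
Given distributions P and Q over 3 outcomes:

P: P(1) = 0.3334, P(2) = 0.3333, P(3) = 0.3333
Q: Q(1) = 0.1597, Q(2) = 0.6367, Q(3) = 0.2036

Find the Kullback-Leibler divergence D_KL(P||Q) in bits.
0.2798 bits

D_KL(P||Q) = Σ P(x) log₂(P(x)/Q(x))

Computing term by term:
  P(1)·log₂(P(1)/Q(1)) = 0.3334·log₂(0.3334/0.1597) = 0.35403
  P(2)·log₂(P(2)/Q(2)) = 0.3333·log₂(0.3333/0.6367) = -0.31123
  P(3)·log₂(P(3)/Q(3)) = 0.3333·log₂(0.3333/0.2036) = 0.23700

D_KL(P||Q) = 0.35403 - 0.31123 + 0.23700 = 0.27980 ≈ 0.2798 bits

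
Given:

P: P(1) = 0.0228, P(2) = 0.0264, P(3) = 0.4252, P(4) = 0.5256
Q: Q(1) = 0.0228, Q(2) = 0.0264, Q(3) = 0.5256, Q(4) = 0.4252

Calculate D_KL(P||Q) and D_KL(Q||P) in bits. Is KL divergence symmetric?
D_KL(P||Q) = 0.0307 bits, D_KL(Q||P) = 0.0307 bits. The two values coincide for this particular pair, but no — KL divergence is not symmetric in general.

D_KL(P||Q) = Σ P(x) log₂(P(x)/Q(x))

Computing term by term:
  P(1)·log₂(P(1)/Q(1)) = 0.0228·log₂(0.0228/0.0228) = 0.00000
  P(2)·log₂(P(2)/Q(2)) = 0.0264·log₂(0.0264/0.0264) = 0.00000
  P(3)·log₂(P(3)/Q(3)) = 0.4252·log₂(0.4252/0.5256) = -0.13004
  P(4)·log₂(P(4)/Q(4)) = 0.5256·log₂(0.5256/0.4252) = 0.16074

D_KL(P||Q) = 0.00000 + 0.00000 - 0.13004 + 0.16074 = 0.03070 ≈ 0.0307 bits

D_KL(Q||P) = Σ Q(x) log₂(Q(x)/P(x))

Computing term by term:
  Q(1)·log₂(Q(1)/P(1)) = 0.0228·log₂(0.0228/0.0228) = 0.00000
  Q(2)·log₂(Q(2)/P(2)) = 0.0264·log₂(0.0264/0.0264) = 0.00000
  Q(3)·log₂(Q(3)/P(3)) = 0.5256·log₂(0.5256/0.4252) = 0.16074
  Q(4)·log₂(Q(4)/P(4)) = 0.4252·log₂(0.4252/0.5256) = -0.13004

D_KL(Q||P) = 0.00000 + 0.00000 + 0.16074 - 0.13004 = 0.03070 ≈ 0.0307 bits

These ARE equal here. Q is P with outcomes relabeled (Q(3) = P(4), Q(4) = P(3)) by a relabeling that is its own inverse, so the two sums contain exactly the same terms in a different order. This is a special case — KL divergence is not symmetric in general: D_KL(P||Q) ≠ D_KL(Q||P) for most P, Q.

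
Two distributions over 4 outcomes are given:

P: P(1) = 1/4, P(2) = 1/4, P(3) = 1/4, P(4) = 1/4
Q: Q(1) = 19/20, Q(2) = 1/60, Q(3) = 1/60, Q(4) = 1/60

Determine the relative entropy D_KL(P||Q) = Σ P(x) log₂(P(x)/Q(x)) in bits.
2.4487 bits

D_KL(P||Q) = Σ P(x) log₂(P(x)/Q(x))

Computing term by term:
  P(1)·log₂(P(1)/Q(1)) = (1/4)·log₂((1/4)/(19/20)) = -0.48150
  P(2)·log₂(P(2)/Q(2)) = (1/4)·log₂((1/4)/(1/60)) = 0.97672
  P(3)·log₂(P(3)/Q(3)) = (1/4)·log₂((1/4)/(1/60)) = 0.97672
  P(4)·log₂(P(4)/Q(4)) = (1/4)·log₂((1/4)/(1/60)) = 0.97672

D_KL(P||Q) = -0.48150 + 0.97672 + 0.97672 + 0.97672 = 2.44866 ≈ 2.4487 bits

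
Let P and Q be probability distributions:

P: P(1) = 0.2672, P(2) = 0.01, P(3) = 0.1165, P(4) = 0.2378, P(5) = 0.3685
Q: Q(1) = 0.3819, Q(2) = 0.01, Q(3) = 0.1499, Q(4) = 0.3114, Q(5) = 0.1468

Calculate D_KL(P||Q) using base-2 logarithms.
0.2167 bits

D_KL(P||Q) = Σ P(x) log₂(P(x)/Q(x))

Computing term by term:
  P(1)·log₂(P(1)/Q(1)) = 0.2672·log₂(0.2672/0.3819) = -0.13768
  P(2)·log₂(P(2)/Q(2)) = 0.01·log₂(0.01/0.01) = 0.00000
  P(3)·log₂(P(3)/Q(3)) = 0.1165·log₂(0.1165/0.1499) = -0.04237
  P(4)·log₂(P(4)/Q(4)) = 0.2378·log₂(0.2378/0.3114) = -0.09251
  P(5)·log₂(P(5)/Q(5)) = 0.3685·log₂(0.3685/0.1468) = 0.48930

D_KL(P||Q) = -0.13768 + 0.00000 - 0.04237 - 0.09251 + 0.48930 = 0.21674 ≈ 0.2167 bits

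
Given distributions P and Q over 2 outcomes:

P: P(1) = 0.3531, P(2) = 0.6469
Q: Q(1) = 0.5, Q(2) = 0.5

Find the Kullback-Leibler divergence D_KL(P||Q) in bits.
0.0632 bits

D_KL(P||Q) = Σ P(x) log₂(P(x)/Q(x))

Computing term by term:
  P(1)·log₂(P(1)/Q(1)) = 0.3531·log₂(0.3531/0.5) = -0.17720
  P(2)·log₂(P(2)/Q(2)) = 0.6469·log₂(0.6469/0.5) = 0.24040

D_KL(P||Q) = -0.17720 + 0.24040 = 0.06320 ≈ 0.0632 bits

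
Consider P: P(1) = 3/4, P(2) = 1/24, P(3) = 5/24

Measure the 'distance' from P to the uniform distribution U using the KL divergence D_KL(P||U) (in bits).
0.6112 bits

U(i) = 1/3 for all i

D_KL(P||U) = Σ P(x) log₂(P(x) / (1/3))
           = Σ P(x) log₂(P(x)) + log₂(3)
           = log₂(3) - H(P)

H(P) = -Σ P(x) log₂(P(x)):
  -P(1)·log₂(P(1)) = -(3/4)·log₂(3/4) = 0.31128
  -P(2)·log₂(P(2)) = -(1/24)·log₂(1/24) = 0.19104
  -P(3)·log₂(P(3)) = -(5/24)·log₂(5/24) = 0.47147
H(P) = 0.31128 + 0.19104 + 0.47147 = 0.97379 bits

log₂(3) = 1.58496 bits

D_KL(P||U) = 1.58496 - 0.97379 = 0.61117 ≈ 0.6112 bits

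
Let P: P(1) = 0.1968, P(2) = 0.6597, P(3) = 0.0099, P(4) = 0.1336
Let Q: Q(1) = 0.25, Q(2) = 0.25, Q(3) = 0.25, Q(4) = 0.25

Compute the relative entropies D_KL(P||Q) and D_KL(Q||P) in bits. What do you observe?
D_KL(P||Q) = 0.6887 bits, D_KL(Q||P) = 1.1269 bits. The two directions give different values (D_KL(Q||P) exceeds D_KL(P||Q) by 0.4382 bits): KL divergence is asymmetric.

D_KL(P||Q) = Σ P(x) log₂(P(x)/Q(x))

Computing term by term:
  P(1)·log₂(P(1)/Q(1)) = 0.1968·log₂(0.1968/0.25) = -0.06793
  P(2)·log₂(P(2)/Q(2)) = 0.6597·log₂(0.6597/0.25) = 0.92350
  P(3)·log₂(P(3)/Q(3)) = 0.0099·log₂(0.0099/0.25) = -0.04612
  P(4)·log₂(P(4)/Q(4)) = 0.1336·log₂(0.1336/0.25) = -0.12078

D_KL(P||Q) = -0.06793 + 0.92350 - 0.04612 - 0.12078 = 0.68867 ≈ 0.6887 bits

D_KL(Q||P) = Σ Q(x) log₂(Q(x)/P(x))

Computing term by term:
  Q(1)·log₂(Q(1)/P(1)) = 0.25·log₂(0.25/0.1968) = 0.08630
  Q(2)·log₂(Q(2)/P(2)) = 0.25·log₂(0.25/0.6597) = -0.34997
  Q(3)·log₂(Q(3)/P(3)) = 0.25·log₂(0.25/0.0099) = 1.16459
  Q(4)·log₂(Q(4)/P(4)) = 0.25·log₂(0.25/0.1336) = 0.22600

D_KL(Q||P) = 0.08630 - 0.34997 + 1.16459 + 0.22600 = 1.12692 ≈ 1.1269 bits

These are NOT equal (difference: 0.4382 bits). KL divergence is asymmetric: D_KL(P||Q) ≠ D_KL(Q||P) in general.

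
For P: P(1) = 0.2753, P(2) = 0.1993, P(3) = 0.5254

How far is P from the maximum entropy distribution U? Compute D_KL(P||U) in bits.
0.1210 bits

U(i) = 1/3 for all i

D_KL(P||U) = Σ P(x) log₂(P(x) / (1/3))
           = Σ P(x) log₂(P(x)) + log₂(3)
           = log₂(3) - H(P)

H(P) = -Σ P(x) log₂(P(x)):
  -P(1)·log₂(P(1)) = -(0.2753)·log₂(0.2753) = 0.51231
  -P(2)·log₂(P(2)) = -(0.1993)·log₂(0.1993) = 0.46377
  -P(3)·log₂(P(3)) = -(0.5254)·log₂(0.5254) = 0.48784
H(P) = 0.51231 + 0.46377 + 0.48784 = 1.46392 bits

log₂(3) = 1.58496 bits

D_KL(P||U) = 1.58496 - 1.46392 = 0.12104 ≈ 0.1210 bits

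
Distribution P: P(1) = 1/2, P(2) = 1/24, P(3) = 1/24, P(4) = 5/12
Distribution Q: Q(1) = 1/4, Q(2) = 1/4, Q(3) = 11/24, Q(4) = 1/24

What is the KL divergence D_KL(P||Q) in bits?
1.6323 bits

D_KL(P||Q) = Σ P(x) log₂(P(x)/Q(x))

Computing term by term:
  P(1)·log₂(P(1)/Q(1)) = (1/2)·log₂((1/2)/(1/4)) = 0.50000
  P(2)·log₂(P(2)/Q(2)) = (1/24)·log₂((1/24)/(1/4)) = -0.10771
  P(3)·log₂(P(3)/Q(3)) = (1/24)·log₂((1/24)/(11/24)) = -0.14414
  P(4)·log₂(P(4)/Q(4)) = (5/12)·log₂((5/12)/(1/24)) = 1.38414

D_KL(P||Q) = 0.50000 - 0.10771 - 0.14414 + 1.38414 = 1.63229 ≈ 1.6323 bits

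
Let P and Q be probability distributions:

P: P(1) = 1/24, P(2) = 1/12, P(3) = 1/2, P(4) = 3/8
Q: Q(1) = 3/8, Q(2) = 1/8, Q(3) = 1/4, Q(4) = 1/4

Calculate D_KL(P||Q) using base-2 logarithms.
0.5385 bits

D_KL(P||Q) = Σ P(x) log₂(P(x)/Q(x))

Computing term by term:
  P(1)·log₂(P(1)/Q(1)) = (1/24)·log₂((1/24)/(3/8)) = -0.13208
  P(2)·log₂(P(2)/Q(2)) = (1/12)·log₂((1/12)/(1/8)) = -0.04875
  P(3)·log₂(P(3)/Q(3)) = (1/2)·log₂((1/2)/(1/4)) = 0.50000
  P(4)·log₂(P(4)/Q(4)) = (3/8)·log₂((3/8)/(1/4)) = 0.21936

D_KL(P||Q) = -0.13208 - 0.04875 + 0.50000 + 0.21936 = 0.53853 ≈ 0.5385 bits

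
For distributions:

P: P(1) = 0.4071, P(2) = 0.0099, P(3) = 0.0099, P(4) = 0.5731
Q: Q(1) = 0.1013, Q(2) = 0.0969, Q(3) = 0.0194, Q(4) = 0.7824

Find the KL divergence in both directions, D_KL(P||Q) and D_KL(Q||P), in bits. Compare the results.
D_KL(P||Q) = 0.5174 bits, D_KL(Q||P) = 0.4858 bits. D_KL(P||Q) is larger than D_KL(Q||P) by 0.0316 bits; the two directions differ.

D_KL(P||Q) = Σ P(x) log₂(P(x)/Q(x))

Computing term by term:
  P(1)·log₂(P(1)/Q(1)) = 0.4071·log₂(0.4071/0.1013) = 0.81695
  P(2)·log₂(P(2)/Q(2)) = 0.0099·log₂(0.0099/0.0969) = -0.03258
  P(3)·log₂(P(3)/Q(3)) = 0.0099·log₂(0.0099/0.0194) = -0.00961
  P(4)·log₂(P(4)/Q(4)) = 0.5731·log₂(0.5731/0.7824) = -0.25739

D_KL(P||Q) = 0.81695 - 0.03258 - 0.00961 - 0.25739 = 0.51737 ≈ 0.5174 bits

D_KL(Q||P) = Σ Q(x) log₂(Q(x)/P(x))

Computing term by term:
  Q(1)·log₂(Q(1)/P(1)) = 0.1013·log₂(0.1013/0.4071) = -0.20328
  Q(2)·log₂(Q(2)/P(2)) = 0.0969·log₂(0.0969/0.0099) = 0.31890
  Q(3)·log₂(Q(3)/P(3)) = 0.0194·log₂(0.0194/0.0099) = 0.01883
  Q(4)·log₂(Q(4)/P(4)) = 0.7824·log₂(0.7824/0.5731) = 0.35139

D_KL(Q||P) = -0.20328 + 0.31890 + 0.01883 + 0.35139 = 0.48584 ≈ 0.4858 bits

These are NOT equal (difference: 0.0316 bits). KL divergence is asymmetric: D_KL(P||Q) ≠ D_KL(Q||P) in general.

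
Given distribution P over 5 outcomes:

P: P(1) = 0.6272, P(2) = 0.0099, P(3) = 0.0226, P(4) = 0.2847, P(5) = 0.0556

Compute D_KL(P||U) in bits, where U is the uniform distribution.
0.9625 bits

U(i) = 1/5 for all i

D_KL(P||U) = Σ P(x) log₂(P(x) / (1/5))
           = Σ P(x) log₂(P(x)) + log₂(5)
           = log₂(5) - H(P)

H(P) = -Σ P(x) log₂(P(x)):
  -P(1)·log₂(P(1)) = -(0.6272)·log₂(0.6272) = 0.42211
  -P(2)·log₂(P(2)) = -(0.0099)·log₂(0.0099) = 0.06592
  -P(3)·log₂(P(3)) = -(0.0226)·log₂(0.0226) = 0.12357
  -P(4)·log₂(P(4)) = -(0.2847)·log₂(0.2847) = 0.51601
  -P(5)·log₂(P(5)) = -(0.0556)·log₂(0.0556) = 0.23178
H(P) = 0.42211 + 0.06592 + 0.12357 + 0.51601 + 0.23178 = 1.35939 bits

log₂(5) = 2.32193 bits

D_KL(P||U) = 2.32193 - 1.35939 = 0.96254 ≈ 0.9625 bits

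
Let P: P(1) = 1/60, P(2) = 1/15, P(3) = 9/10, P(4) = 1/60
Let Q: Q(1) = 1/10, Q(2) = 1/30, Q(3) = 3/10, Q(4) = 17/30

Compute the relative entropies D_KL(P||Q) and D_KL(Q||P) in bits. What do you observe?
D_KL(P||Q) = 1.3653 bits, D_KL(Q||P) = 2.6326 bits. The two directions give different values (D_KL(Q||P) exceeds D_KL(P||Q) by 1.2673 bits): KL divergence is asymmetric.

D_KL(P||Q) = Σ P(x) log₂(P(x)/Q(x))

Computing term by term:
  P(1)·log₂(P(1)/Q(1)) = (1/60)·log₂((1/60)/(1/10)) = -0.04308
  P(2)·log₂(P(2)/Q(2)) = (1/15)·log₂((1/15)/(1/30)) = 0.06667
  P(3)·log₂(P(3)/Q(3)) = (9/10)·log₂((9/10)/(3/10)) = 1.42647
  P(4)·log₂(P(4)/Q(4)) = (1/60)·log₂((1/60)/(17/30)) = -0.08479

D_KL(P||Q) = -0.04308 + 0.06667 + 1.42647 - 0.08479 = 1.36527 ≈ 1.3653 bits

D_KL(Q||P) = Σ Q(x) log₂(Q(x)/P(x))

Computing term by term:
  Q(1)·log₂(Q(1)/P(1)) = (1/10)·log₂((1/10)/(1/60)) = 0.25850
  Q(2)·log₂(Q(2)/P(2)) = (1/30)·log₂((1/30)/(1/15)) = -0.03333
  Q(3)·log₂(Q(3)/P(3)) = (3/10)·log₂((3/10)/(9/10)) = -0.47549
  Q(4)·log₂(Q(4)/P(4)) = (17/30)·log₂((17/30)/(1/60)) = 2.88290

D_KL(Q||P) = 0.25850 - 0.03333 - 0.47549 + 2.88290 = 2.63258 ≈ 2.6326 bits

These are NOT equal (difference: 1.2673 bits). KL divergence is asymmetric: D_KL(P||Q) ≠ D_KL(Q||P) in general.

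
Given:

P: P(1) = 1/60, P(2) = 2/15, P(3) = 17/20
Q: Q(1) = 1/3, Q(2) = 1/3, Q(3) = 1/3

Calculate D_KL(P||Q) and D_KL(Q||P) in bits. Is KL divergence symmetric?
D_KL(P||Q) = 0.8996 bits, D_KL(Q||P) = 1.4311 bits. No, KL divergence is not symmetric.

D_KL(P||Q) = Σ P(x) log₂(P(x)/Q(x))

Computing term by term:
  P(1)·log₂(P(1)/Q(1)) = (1/60)·log₂((1/60)/(1/3)) = -0.07203
  P(2)·log₂(P(2)/Q(2)) = (2/15)·log₂((2/15)/(1/3)) = -0.17626
  P(3)·log₂(P(3)/Q(3)) = (17/20)·log₂((17/20)/(1/3)) = 1.14792

D_KL(P||Q) = -0.07203 - 0.17626 + 1.14792 = 0.89963 ≈ 0.8996 bits

D_KL(Q||P) = Σ Q(x) log₂(Q(x)/P(x))

Computing term by term:
  Q(1)·log₂(Q(1)/P(1)) = (1/3)·log₂((1/3)/(1/60)) = 1.44064
  Q(2)·log₂(Q(2)/P(2)) = (1/3)·log₂((1/3)/(2/15)) = 0.44064
  Q(3)·log₂(Q(3)/P(3)) = (1/3)·log₂((1/3)/(17/20)) = -0.45017

D_KL(Q||P) = 1.44064 + 0.44064 - 0.45017 = 1.43111 ≈ 1.4311 bits

These are NOT equal (difference: 0.5315 bits). KL divergence is asymmetric: D_KL(P||Q) ≠ D_KL(Q||P) in general.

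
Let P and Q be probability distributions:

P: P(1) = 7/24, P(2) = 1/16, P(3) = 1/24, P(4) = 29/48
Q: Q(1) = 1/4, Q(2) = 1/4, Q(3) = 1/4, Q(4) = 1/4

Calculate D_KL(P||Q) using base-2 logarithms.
0.6013 bits

D_KL(P||Q) = Σ P(x) log₂(P(x)/Q(x))

Computing term by term:
  P(1)·log₂(P(1)/Q(1)) = (7/24)·log₂((7/24)/(1/4)) = 0.06486
  P(2)·log₂(P(2)/Q(2)) = (1/16)·log₂((1/16)/(1/4)) = -0.12500
  P(3)·log₂(P(3)/Q(3)) = (1/24)·log₂((1/24)/(1/4)) = -0.10771
  P(4)·log₂(P(4)/Q(4)) = (29/48)·log₂((29/48)/(1/4)) = 0.76912

D_KL(P||Q) = 0.06486 - 0.12500 - 0.10771 + 0.76912 = 0.60127 ≈ 0.6013 bits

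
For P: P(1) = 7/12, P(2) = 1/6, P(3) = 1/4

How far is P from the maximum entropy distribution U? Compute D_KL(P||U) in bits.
0.2005 bits

U(i) = 1/3 for all i

D_KL(P||U) = Σ P(x) log₂(P(x) / (1/3))
           = Σ P(x) log₂(P(x)) + log₂(3)
           = log₂(3) - H(P)

H(P) = -Σ P(x) log₂(P(x)):
  -P(1)·log₂(P(1)) = -(7/12)·log₂(7/12) = 0.45360
  -P(2)·log₂(P(2)) = -(1/6)·log₂(1/6) = 0.43083
  -P(3)·log₂(P(3)) = -(1/4)·log₂(1/4) = 0.50000
H(P) = 0.45360 + 0.43083 + 0.50000 = 1.38443 bits

log₂(3) = 1.58496 bits

D_KL(P||U) = 1.58496 - 1.38443 = 0.20053 ≈ 0.2005 bits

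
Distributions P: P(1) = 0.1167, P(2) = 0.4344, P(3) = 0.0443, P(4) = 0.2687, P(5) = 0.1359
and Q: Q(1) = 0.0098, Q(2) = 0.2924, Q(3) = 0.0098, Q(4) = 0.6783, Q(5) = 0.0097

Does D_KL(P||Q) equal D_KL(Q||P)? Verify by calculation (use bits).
D_KL(P||Q) = 0.9202 bits, D_KL(Q||P) = 0.6459 bits. No — D_KL(P||Q) ≠ D_KL(Q||P) for this pair.

D_KL(P||Q) = Σ P(x) log₂(P(x)/Q(x))

Computing term by term:
  P(1)·log₂(P(1)/Q(1)) = 0.1167·log₂(0.1167/0.0098) = 0.41707
  P(2)·log₂(P(2)/Q(2)) = 0.4344·log₂(0.4344/0.2924) = 0.24808
  P(3)·log₂(P(3)/Q(3)) = 0.0443·log₂(0.0443/0.0098) = 0.09642
  P(4)·log₂(P(4)/Q(4)) = 0.2687·log₂(0.2687/0.6783) = -0.35896
  P(5)·log₂(P(5)/Q(5)) = 0.1359·log₂(0.1359/0.0097) = 0.51756

D_KL(P||Q) = 0.41707 + 0.24808 + 0.09642 - 0.35896 + 0.51756 = 0.92017 ≈ 0.9202 bits

D_KL(Q||P) = Σ Q(x) log₂(Q(x)/P(x))

Computing term by term:
  Q(1)·log₂(Q(1)/P(1)) = 0.0098·log₂(0.0098/0.1167) = -0.03502
  Q(2)·log₂(Q(2)/P(2)) = 0.2924·log₂(0.2924/0.4344) = -0.16698
  Q(3)·log₂(Q(3)/P(3)) = 0.0098·log₂(0.0098/0.0443) = -0.02133
  Q(4)·log₂(Q(4)/P(4)) = 0.6783·log₂(0.6783/0.2687) = 0.90616
  Q(5)·log₂(Q(5)/P(5)) = 0.0097·log₂(0.0097/0.1359) = -0.03694

D_KL(Q||P) = -0.03502 - 0.16698 - 0.02133 + 0.90616 - 0.03694 = 0.64589 ≈ 0.6459 bits

These are NOT equal (difference: 0.2743 bits). KL divergence is asymmetric: D_KL(P||Q) ≠ D_KL(Q||P) in general.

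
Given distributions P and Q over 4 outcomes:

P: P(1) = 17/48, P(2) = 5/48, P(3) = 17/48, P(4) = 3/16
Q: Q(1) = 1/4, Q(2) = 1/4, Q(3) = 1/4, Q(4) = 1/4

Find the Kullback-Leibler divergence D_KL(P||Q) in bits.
0.1466 bits

D_KL(P||Q) = Σ P(x) log₂(P(x)/Q(x))

Computing term by term:
  P(1)·log₂(P(1)/Q(1)) = (17/48)·log₂((17/48)/(1/4)) = 0.17797
  P(2)·log₂(P(2)/Q(2)) = (5/48)·log₂((5/48)/(1/4)) = -0.13157
  P(3)·log₂(P(3)/Q(3)) = (17/48)·log₂((17/48)/(1/4)) = 0.17797
  P(4)·log₂(P(4)/Q(4)) = (3/16)·log₂((3/16)/(1/4)) = -0.07782

D_KL(P||Q) = 0.17797 - 0.13157 + 0.17797 - 0.07782 = 0.14655 ≈ 0.1466 bits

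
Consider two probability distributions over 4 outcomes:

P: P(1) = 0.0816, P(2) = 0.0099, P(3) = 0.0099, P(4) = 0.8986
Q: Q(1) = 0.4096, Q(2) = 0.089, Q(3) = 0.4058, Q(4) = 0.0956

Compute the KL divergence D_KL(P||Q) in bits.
2.6305 bits

D_KL(P||Q) = Σ P(x) log₂(P(x)/Q(x))

Computing term by term:
  P(1)·log₂(P(1)/Q(1)) = 0.0816·log₂(0.0816/0.4096) = -0.18993
  P(2)·log₂(P(2)/Q(2)) = 0.0099·log₂(0.0099/0.089) = -0.03137
  P(3)·log₂(P(3)/Q(3)) = 0.0099·log₂(0.0099/0.4058) = -0.05304
  P(4)·log₂(P(4)/Q(4)) = 0.8986·log₂(0.8986/0.0956) = 2.90481

D_KL(P||Q) = -0.18993 - 0.03137 - 0.05304 + 2.90481 = 2.63047 ≈ 2.6305 bits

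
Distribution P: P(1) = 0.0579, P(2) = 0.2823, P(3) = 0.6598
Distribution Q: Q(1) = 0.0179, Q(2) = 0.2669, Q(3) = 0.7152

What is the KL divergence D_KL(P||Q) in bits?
0.0442 bits

D_KL(P||Q) = Σ P(x) log₂(P(x)/Q(x))

Computing term by term:
  P(1)·log₂(P(1)/Q(1)) = 0.0579·log₂(0.0579/0.0179) = 0.09806
  P(2)·log₂(P(2)/Q(2)) = 0.2823·log₂(0.2823/0.2669) = 0.02285
  P(3)·log₂(P(3)/Q(3)) = 0.6598·log₂(0.6598/0.7152) = -0.07675

D_KL(P||Q) = 0.09806 + 0.02285 - 0.07675 = 0.04416 ≈ 0.0442 bits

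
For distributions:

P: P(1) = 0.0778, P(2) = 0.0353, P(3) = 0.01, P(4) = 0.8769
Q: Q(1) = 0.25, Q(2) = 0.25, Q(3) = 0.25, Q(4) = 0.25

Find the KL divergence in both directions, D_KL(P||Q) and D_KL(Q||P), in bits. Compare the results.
D_KL(P||Q) = 1.3105 bits, D_KL(Q||P) = 1.8354 bits. D_KL(Q||P) is larger than D_KL(P||Q) by 0.5249 bits; the two directions differ.

D_KL(P||Q) = Σ P(x) log₂(P(x)/Q(x))

Computing term by term:
  P(1)·log₂(P(1)/Q(1)) = 0.0778·log₂(0.0778/0.25) = -0.13102
  P(2)·log₂(P(2)/Q(2)) = 0.0353·log₂(0.0353/0.25) = -0.09969
  P(3)·log₂(P(3)/Q(3)) = 0.01·log₂(0.01/0.25) = -0.04644
  P(4)·log₂(P(4)/Q(4)) = 0.8769·log₂(0.8769/0.25) = 1.58761

D_KL(P||Q) = -0.13102 - 0.09969 - 0.04644 + 1.58761 = 1.31046 ≈ 1.3105 bits

D_KL(Q||P) = Σ Q(x) log₂(Q(x)/P(x))

Computing term by term:
  Q(1)·log₂(Q(1)/P(1)) = 0.25·log₂(0.25/0.0778) = 0.42102
  Q(2)·log₂(Q(2)/P(2)) = 0.25·log₂(0.25/0.0353) = 0.70605
  Q(3)·log₂(Q(3)/P(3)) = 0.25·log₂(0.25/0.01) = 1.16096
  Q(4)·log₂(Q(4)/P(4)) = 0.25·log₂(0.25/0.8769) = -0.45262

D_KL(Q||P) = 0.42102 + 0.70605 + 1.16096 - 0.45262 = 1.83541 ≈ 1.8354 bits

These are NOT equal (difference: 0.5249 bits). KL divergence is asymmetric: D_KL(P||Q) ≠ D_KL(Q||P) in general.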